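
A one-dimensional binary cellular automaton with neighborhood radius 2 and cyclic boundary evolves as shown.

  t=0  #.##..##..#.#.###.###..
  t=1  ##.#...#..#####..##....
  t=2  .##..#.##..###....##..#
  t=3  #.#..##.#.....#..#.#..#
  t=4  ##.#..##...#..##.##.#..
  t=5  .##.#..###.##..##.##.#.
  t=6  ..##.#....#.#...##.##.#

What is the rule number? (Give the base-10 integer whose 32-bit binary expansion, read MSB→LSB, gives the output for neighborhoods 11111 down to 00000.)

3449994809

  nb #####: next=#  (t=1,i=12, bit31=1)
  nb ####.: next=#  (t=1,i=13, bit30=1)
  nb ###.#: next=.  (t=0,i=16, bit29=0)
  nb ###..: next=.  (t=0,i=20, bit28=0)
  nb ##.##: next=#  (t=0,i=17, bit27=1)
  nb ##.#.: next=#  (t=1,i=2, bit26=1)
  nb ##..#: next=.  (t=0,i=4, bit25=0)
  nb ##...: next=#  (t=1,i=19, bit24=1)
  nb #.###: next=#  (t=0,i=14, bit23=1)
  nb #.##.: next=.  (t=0,i=2, bit22=0)
  nb #.#.#: next=#  (t=0,i=12, bit21=1)
  nb #.#..: next=.  (t=1,i=3, bit20=0)
  nb #..##: next=.  (t=0,i=5, bit19=0)
  nb #..#.: next=.  (t=0,i=9, bit18=0)
  nb #...#: next=#  (t=1,i=5, bit17=1)
  nb #....: next=.  (t=1,i=20, bit16=0)
  nb .####: next=#  (t=1,i=11, bit15=1)
  nb .###.: next=.  (t=0,i=15, bit14=0)
  nb .##.#: next=#  (t=1,i=1, bit13=1)
  nb .##..: next=#  (t=0,i=3, bit12=1)
  nb .#.##: next=#  (t=0,i=1, bit11=1)
  nb .#.#.: next=#  (t=0,i=11, bit10=1)
  nb .#..#: next=#  (t=1,i=8, bit9=1)
  nb .#...: next=.  (t=1,i=4, bit8=0)
  nb ..###: next=.  (t=1,i=10, bit7=0)
  nb ..##.: next=.  (t=0,i=6, bit6=0)
  nb ..#.#: next=#  (t=0,i=0, bit5=1)
  nb ..#..: next=#  (t=1,i=7, bit4=1)
  nb ...##: next=#  (t=1,i=22, bit3=1)
  nb ...#.: next=.  (t=1,i=6, bit2=0)
  nb ....#: next=.  (t=1,i=21, bit1=0)
  nb .....: next=#  (t=3,i=11, bit0=1)
  bits 11001101101000101011111000111001 = 3449994809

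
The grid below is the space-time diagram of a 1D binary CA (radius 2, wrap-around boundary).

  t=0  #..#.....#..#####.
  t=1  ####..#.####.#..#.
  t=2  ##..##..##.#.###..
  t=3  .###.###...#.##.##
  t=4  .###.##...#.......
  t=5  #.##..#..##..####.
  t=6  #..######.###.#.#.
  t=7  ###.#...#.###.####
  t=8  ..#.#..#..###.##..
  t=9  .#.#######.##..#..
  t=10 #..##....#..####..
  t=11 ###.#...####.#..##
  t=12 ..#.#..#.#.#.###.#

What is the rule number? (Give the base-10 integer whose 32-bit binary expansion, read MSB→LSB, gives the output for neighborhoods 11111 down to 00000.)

582800925

  ##### -> .   bit 31 = 0  t=0,i=14
  ####. -> .   bit 30 = 0  t=0,i=15
  ###.# -> #   bit 29 = 1  t=0,i=16
  ###.. -> .   bit 28 = 0  t=1,i=3
  ##.## -> .   bit 27 = 0  t=3,i=0
  ##.#. -> .   bit 26 = 0  t=0,i=17
  ##..# -> #   bit 25 = 1  t=1,i=4
  ##... -> .   bit 24 = 0  t=3,i=8
  #.### -> #   bit 23 = 1  t=1,i=0
  #.##. -> .   bit 22 = 0  t=3,i=13
  #.#.# -> #   bit 21 = 1  t=2,i=11
  #.#.. -> #   bit 20 = 1  t=0,i=0
  #..## -> #   bit 19 = 1  t=0,i=11
  #..#. -> #   bit 18 = 1  t=0,i=2
  #...# -> .   bit 17 = 0  t=3,i=9
  #.... -> .   bit 16 = 0  t=0,i=5
  .#### -> #   bit 15 = 1  t=0,i=13
  .###. -> #   bit 14 = 1  t=2,i=14
  .##.# -> .   bit 13 = 0  t=2,i=9
  .##.. -> #   bit 12 = 1  t=2,i=1
  .#.## -> .   bit 11 = 0  t=1,i=7
  .#.#. -> #   bit 10 = 1  t=6,i=15
  .#..# -> #   bit 9 = 1  t=0,i=1
  .#... -> .   bit 8 = 0  t=0,i=4
  ..### -> .   bit 7 = 0  t=0,i=12
  ..##. -> .   bit 6 = 0  t=2,i=0
  ..#.# -> .   bit 5 = 0  t=1,i=6
  ..#.. -> #   bit 4 = 1  t=0,i=3
  ...## -> #   bit 3 = 1  t=4,i=0
  ...#. -> #   bit 2 = 1  t=0,i=8
  ....# -> .   bit 1 = 0  t=0,i=7
  ..... -> #   bit 0 = 1  t=0,i=6
  bits 00100010101111001101011000011101 = 582800925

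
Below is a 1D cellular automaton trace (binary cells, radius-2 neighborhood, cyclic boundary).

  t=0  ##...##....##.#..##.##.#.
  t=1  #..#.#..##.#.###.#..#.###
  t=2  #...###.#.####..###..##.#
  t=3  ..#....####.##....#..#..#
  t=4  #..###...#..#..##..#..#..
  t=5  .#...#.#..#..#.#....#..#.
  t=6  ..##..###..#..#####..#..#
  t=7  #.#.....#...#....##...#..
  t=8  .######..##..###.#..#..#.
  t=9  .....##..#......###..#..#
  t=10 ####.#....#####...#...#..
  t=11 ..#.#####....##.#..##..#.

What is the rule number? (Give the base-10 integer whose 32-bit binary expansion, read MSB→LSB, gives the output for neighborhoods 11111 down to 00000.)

  [31] ##### => .  t=6,i=16
  [30] ####. => #  t=1,i=24
  [29] ###.# => .  t=1,i=15
  [28] ###.. => #  t=1,i=0
  [27] ##.## => .  t=0,i=19
  [26] ##.#. => #  t=0,i=13
  [25] ##..# => .  t=1,i=1
  [24] ##... => .  t=0,i=2
  [23] #.### => #  t=1,i=13
  [22] #.##. => #  t=0,i=0
  [21] #.#.# => #  t=0,i=23
  [20] #.#.. => #  t=0,i=14
  [19] #..## => .  t=0,i=16
  [18] #..#. => .  t=1,i=2
  [17] #...# => #  t=0,i=3
  [16] #.... => #  t=0,i=8
  [15] .#### => .  t=1,i=23
  [14] .###. => .  t=1,i=14
  [13] .##.# => .  t=0,i=12
  [12] .##.. => .  t=0,i=1
  [11] .#.## => #  t=0,i=24
  [10] .#.#. => #  t=1,i=4
  [9] .#..# => #  t=0,i=15
  [8] .#... => #  t=3,i=3
  [7] ..### => .  t=2,i=4
  [6] ..##. => #  t=0,i=5
  [5] ..#.# => .  t=1,i=3
  [4] ..#.. => .  t=3,i=2
  [3] ...## => .  t=0,i=4
  [2] ...#. => .  t=3,i=17
  [1] ....# => #  t=0,i=9
  [0] ..... => #  t=7,i=5
  bits 01010100111100110000111101000011 = 1425215299

1425215299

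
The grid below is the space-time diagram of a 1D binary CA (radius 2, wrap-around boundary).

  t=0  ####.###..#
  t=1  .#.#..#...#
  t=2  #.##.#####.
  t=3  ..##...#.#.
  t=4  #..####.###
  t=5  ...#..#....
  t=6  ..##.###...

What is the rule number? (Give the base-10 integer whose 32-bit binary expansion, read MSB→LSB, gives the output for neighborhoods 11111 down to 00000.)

2706797972

  [31] ##### => #  t=0,i=1
  [30] ####. => .  t=0,i=2
  [29] ###.# => #  t=0,i=3
  [28] ###.. => .  t=0,i=7
  [27] ##.## => .  t=0,i=4
  [26] ##.#. => .  t=2,i=10
  [25] ##..# => .  t=0,i=8
  [24] ##... => #  t=3,i=4
  [23] #.### => .  t=0,i=5
  [22] #.##. => #  t=2,i=2
  [21] #.#.# => .  t=1,i=1
  [20] #.#.. => #  t=1,i=3
  [19] #..## => .  t=0,i=9
  [18] #..#. => #  t=1,i=5
  [17] #...# => #  t=1,i=8
  [16] #.... => .  t=5,i=8
  [15] .#### => .  t=0,i=0
  [14] .###. => #  t=0,i=6
  [13] .##.# => #  t=2,i=3
  [12] .##.. => #  t=3,i=3
  [11] .#.## => .  t=2,i=1
  [10] .#.#. => #  t=1,i=0
  [9] .#..# => .  t=1,i=4
  [8] .#... => #  t=1,i=7
  [7] ..### => #  t=0,i=10
  [6] ..##. => .  t=3,i=2
  [5] ..#.# => .  t=1,i=10
  [4] ..#.. => #  t=1,i=6
  [3] ...## => .  t=3,i=1
  [2] ...#. => #  t=1,i=9
  [1] ....# => .  t=5,i=1
  [0] ..... => .  t=5,i=0
  bits 10100001010101100111010110010100 = 2706797972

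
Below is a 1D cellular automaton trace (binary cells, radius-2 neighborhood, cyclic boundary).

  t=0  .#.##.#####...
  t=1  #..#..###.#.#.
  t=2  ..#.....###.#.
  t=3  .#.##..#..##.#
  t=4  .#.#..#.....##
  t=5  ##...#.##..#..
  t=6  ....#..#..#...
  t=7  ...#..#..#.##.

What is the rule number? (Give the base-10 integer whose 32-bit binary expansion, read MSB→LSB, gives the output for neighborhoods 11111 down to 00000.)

  [31] ##### => #  t=0,i=8
  [30] ####. => .  t=0,i=9
  [29] ###.# => #  t=1,i=8
  [28] ###.. => #  t=0,i=10
  [27] ##.## => .  t=0,i=5
  [26] ##.#. => #  t=1,i=9
  [25] ##..# => .  t=3,i=5
  [24] ##... => .  t=0,i=11
  [23] #.### => #  t=0,i=6
  [22] #.##. => #  t=0,i=3
  [21] #.#.# => #  t=1,i=10
  [20] #.#.. => .  t=1,i=0
  [19] #..## => .  t=1,i=5
  [18] #..#. => #  t=1,i=2
  [17] #...# => .  t=2,i=0
  [16] #.... => #  t=0,i=12
  [15] .#### => #  t=0,i=7
  [14] .###. => .  t=1,i=7
  [13] .##.# => .  t=0,i=4
  [12] .##.. => .  t=3,i=4
  [11] .#.## => .  t=0,i=2
  [10] .#.#. => .  t=1,i=11
  [9] .#..# => .  t=1,i=1
  [8] .#... => #  t=2,i=3
  [7] ..### => .  t=1,i=6
  [6] ..##. => .  t=3,i=10
  [5] ..#.# => .  t=0,i=1
  [4] ..#.. => .  t=1,i=3
  [3] ...## => #  t=2,i=7
  [2] ...#. => #  t=0,i=0
  [1] ....# => .  t=0,i=13
  [0] ..... => .  t=2,i=5
  bits 10110100111001011000000100001100 = 3034939660

3034939660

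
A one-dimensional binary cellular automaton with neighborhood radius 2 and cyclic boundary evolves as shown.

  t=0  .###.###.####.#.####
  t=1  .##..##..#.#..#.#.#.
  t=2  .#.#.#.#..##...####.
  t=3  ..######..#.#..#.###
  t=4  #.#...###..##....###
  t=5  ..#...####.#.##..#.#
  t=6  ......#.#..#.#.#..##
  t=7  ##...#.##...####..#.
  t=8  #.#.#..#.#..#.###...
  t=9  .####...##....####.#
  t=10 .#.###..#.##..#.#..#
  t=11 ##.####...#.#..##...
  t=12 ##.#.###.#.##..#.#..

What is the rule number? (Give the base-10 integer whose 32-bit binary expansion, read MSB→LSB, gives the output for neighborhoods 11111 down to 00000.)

1408328900

  #####|.  b31=0 t=3,i=4
  ####.|#  b30=1 t=0,i=11
  ###.#|.  b29=0 t=0,i=3
  ###..|#  b28=1 t=2,i=18
  ##.##|.  b27=0 t=0,i=0
  ##.#.|.  b26=0 t=0,i=13
  ##..#|#  b25=1 t=1,i=3
  ##...|#  b24=1 t=2,i=12
  #.###|#  b23=1 t=0,i=1
  #.##.|#  b22=1 t=5,i=13
  #.#.#|#  b21=1 t=0,i=14
  #.#..|#  b20=1 t=1,i=11
  #..##|.  b19=0 t=1,i=0
  #..#.|.  b18=0 t=1,i=8
  #...#|.  b17=0 t=2,i=13
  #....|#  b16=1 t=4,i=14
  .####|.  b15=0 t=0,i=10
  .###.|#  b14=1 t=0,i=2
  .##.#|#  b13=1 t=11,i=1
  .##..|.  b12=0 t=1,i=2
  .#.##|.  b11=0 t=0,i=15
  .#.#.|#  b10=1 t=1,i=10
  .#..#|.  b9=0 t=1,i=12
  .#...|.  b8=0 t=4,i=3
  ..###|#  b7=1 t=2,i=15
  ..##.|#  b6=1 t=1,i=1
  ..#.#|.  b5=0 t=1,i=9
  ..#..|.  b4=0 t=5,i=2
  ...##|.  b3=0 t=2,i=14
  ...#.|#  b2=1 t=6,i=5
  ....#|.  b1=0 t=4,i=15
  .....|.  b0=0 t=6,i=2
  bits 01010011111100010110010011000100 = 1408328900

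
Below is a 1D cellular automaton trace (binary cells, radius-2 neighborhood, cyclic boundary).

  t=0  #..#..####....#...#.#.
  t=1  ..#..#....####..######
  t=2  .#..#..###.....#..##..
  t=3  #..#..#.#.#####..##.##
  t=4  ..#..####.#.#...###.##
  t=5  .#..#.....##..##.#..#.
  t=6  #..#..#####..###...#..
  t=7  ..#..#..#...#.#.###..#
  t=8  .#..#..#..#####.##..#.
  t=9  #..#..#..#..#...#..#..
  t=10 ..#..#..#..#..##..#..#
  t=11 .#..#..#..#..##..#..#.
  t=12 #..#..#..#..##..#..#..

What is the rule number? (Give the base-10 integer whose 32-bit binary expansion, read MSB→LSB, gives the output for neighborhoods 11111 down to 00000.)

2179949679

  #####|#  b31=1 t=1,i=18
  ####.|.  b30=0 t=0,i=8
  ###.#|.  b29=0 t=4,i=8
  ###..|.  b28=0 t=0,i=9
  ##.##|.  b27=0 t=3,i=19
  ##.#.|.  b26=0 t=4,i=9
  ##..#|.  b25=0 t=1,i=0
  ##...|#  b24=1 t=0,i=10
  #.###|#  b23=1 t=3,i=10
  #.##.|#  b22=1 t=4,i=20
  #.#.#|#  b21=1 t=0,i=20
  #.#..|.  b20=0 t=0,i=0
  #..##|#  b19=1 t=0,i=5
  #..#.|#  b18=1 t=0,i=2
  #...#|#  b17=1 t=0,i=16
  #....|#  b16=1 t=0,i=11
  .####|.  b15=0 t=0,i=7
  .###.|#  b14=1 t=2,i=8
  .##.#|#  b13=1 t=3,i=18
  .##..|.  b12=0 t=2,i=19
  .#.##|.  b11=0 t=3,i=9
  .#.#.|#  b10=1 t=0,i=19
  .#..#|.  b9=0 t=0,i=1
  .#...|.  b8=0 t=0,i=15
  ..###|.  b7=0 t=0,i=6
  ..##.|#  b6=1 t=2,i=18
  ..#.#|#  b5=1 t=0,i=18
  ..#..|.  b4=0 t=0,i=3
  ...##|#  b3=1 t=1,i=9
  ...#.|#  b2=1 t=0,i=13
  ....#|#  b1=1 t=0,i=12
  .....|#  b0=1 t=2,i=12
  bits 10000001111011110110010001101111 = 2179949679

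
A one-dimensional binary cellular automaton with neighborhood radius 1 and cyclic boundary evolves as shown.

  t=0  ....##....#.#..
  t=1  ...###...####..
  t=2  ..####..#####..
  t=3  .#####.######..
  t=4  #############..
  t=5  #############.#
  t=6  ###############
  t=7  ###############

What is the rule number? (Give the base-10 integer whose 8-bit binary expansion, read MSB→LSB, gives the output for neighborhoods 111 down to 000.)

238

  nb ###: next=#  (t=1,i=4, bit7=1)
  nb ##.: next=#  (t=0,i=5, bit6=1)
  nb #.#: next=#  (t=0,i=11, bit5=1)
  nb #..: next=.  (t=0,i=6, bit4=0)
  nb .##: next=#  (t=0,i=4, bit3=1)
  nb .#.: next=#  (t=0,i=10, bit2=1)
  nb ..#: next=#  (t=0,i=3, bit1=1)
  nb ...: next=.  (t=0,i=0, bit0=0)
  bits 11101110 = 238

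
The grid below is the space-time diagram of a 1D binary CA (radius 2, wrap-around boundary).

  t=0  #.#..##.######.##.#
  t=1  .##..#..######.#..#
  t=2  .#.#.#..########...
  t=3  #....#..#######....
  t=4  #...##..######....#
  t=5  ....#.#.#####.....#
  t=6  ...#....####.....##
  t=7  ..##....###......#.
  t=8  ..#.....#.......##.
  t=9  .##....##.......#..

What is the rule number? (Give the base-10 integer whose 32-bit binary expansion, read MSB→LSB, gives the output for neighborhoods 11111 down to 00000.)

  #####|#  b31=1 t=0,i=10
  ####.|#  b30=1 t=0,i=12
  ###.#|#  b29=1 t=0,i=13
  ###..|.  b28=0 t=2,i=15
  ##.##|.  b27=0 t=0,i=7
  ##.#.|#  b26=1 t=0,i=1
  ##..#|#  b25=1 t=1,i=3
  ##...|.  b24=0 t=2,i=16
  #.###|#  b23=1 t=0,i=8
  #.##.|#  b22=1 t=0,i=15
  #.#.#|.  b21=0 t=2,i=3
  #.#..|#  b20=1 t=0,i=2
  #..##|.  b19=0 t=0,i=4
  #..#.|.  b18=0 t=1,i=4
  #...#|.  b17=0 t=4,i=2
  #....|.  b16=0 t=2,i=17
  .####|#  b15=1 t=0,i=9
  .###.|.  b14=0 t=7,i=9
  .##.#|.  b13=0 t=0,i=0
  .##..|.  b12=0 t=1,i=2
  .#.##|.  b11=0 t=1,i=0
  .#.#.|.  b10=0 t=2,i=2
  .#..#|.  b9=0 t=0,i=3
  .#...|.  b8=0 t=3,i=1
  ..###|#  b7=1 t=1,i=8
  ..##.|#  b6=1 t=0,i=5
  ..#.#|.  b5=0 t=1,i=18
  ..#..|#  b4=1 t=1,i=5
  ...##|.  b3=0 t=4,i=3
  ...#.|#  b2=1 t=2,i=0
  ....#|.  b1=0 t=2,i=18
  .....|.  b0=0 t=5,i=15
  bits 11100110110100001000000011010100 = 3872424148

3872424148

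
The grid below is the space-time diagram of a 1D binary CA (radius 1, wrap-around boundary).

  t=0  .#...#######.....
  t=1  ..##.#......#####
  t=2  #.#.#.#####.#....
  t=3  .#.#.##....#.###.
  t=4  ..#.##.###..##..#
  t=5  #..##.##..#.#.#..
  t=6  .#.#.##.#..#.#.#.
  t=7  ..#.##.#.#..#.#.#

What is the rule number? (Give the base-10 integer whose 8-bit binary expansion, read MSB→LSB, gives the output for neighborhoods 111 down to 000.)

  ###|.  b7=0 t=0,i=6
  ##.|.  b6=0 t=0,i=11
  #.#|#  b5=1 t=1,i=4
  #..|#  b4=1 t=0,i=2
  .##|#  b3=1 t=0,i=5
  .#.|.  b2=0 t=0,i=1
  ..#|.  b1=0 t=0,i=0
  ...|#  b0=1 t=0,i=3
  bits 00111001 = 57

57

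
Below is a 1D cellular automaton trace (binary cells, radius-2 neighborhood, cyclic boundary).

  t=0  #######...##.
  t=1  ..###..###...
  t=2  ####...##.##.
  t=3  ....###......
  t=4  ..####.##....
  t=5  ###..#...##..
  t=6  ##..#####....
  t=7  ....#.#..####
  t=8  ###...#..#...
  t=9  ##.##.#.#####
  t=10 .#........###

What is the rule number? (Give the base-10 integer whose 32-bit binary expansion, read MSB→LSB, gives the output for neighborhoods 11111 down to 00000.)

  #####|#  b31=1 t=0,i=2
  ####.|.  b30=0 t=0,i=5
  ###.#|#  b29=1 t=4,i=5
  ###..|.  b28=0 t=0,i=6
  ##.##|.  b27=0 t=0,i=12
  ##.#.|.  b26=0 t=9,i=5
  ##..#|.  b25=0 t=1,i=5
  ##...|#  b24=1 t=0,i=7
  #.###|.  b23=0 t=0,i=0
  #.##.|.  b22=0 t=2,i=10
  #.#.#|.  b21=0 t=9,i=6
  #.#..|#  b20=1 t=7,i=6
  #..##|.  b19=0 t=1,i=6
  #..#.|#  b18=1 t=5,i=4
  #...#|#  b17=1 t=0,i=8
  #....|#  b16=1 t=1,i=11
  .####|.  b15=0 t=0,i=1
  .###.|#  b14=1 t=1,i=3
  .##.#|.  b13=0 t=0,i=11
  .##..|.  b12=0 t=4,i=8
  .#.##|.  b11=0 t=9,i=7
  .#.#.|.  b10=0 t=7,i=5
  .#..#|.  b9=0 t=7,i=7
  .#...|#  b8=1 t=5,i=6
  ..###|#  b7=1 t=1,i=2
  ..##.|.  b6=0 t=0,i=10
  ..#.#|.  b5=0 t=7,i=4
  ..#..|#  b4=1 t=5,i=5
  ...##|#  b3=1 t=0,i=9
  ...#.|.  b2=0 t=7,i=3
  ....#|#  b1=1 t=1,i=0
  .....|.  b0=0 t=1,i=12
  bits 10100001000101110100000110011010 = 2702655898

2702655898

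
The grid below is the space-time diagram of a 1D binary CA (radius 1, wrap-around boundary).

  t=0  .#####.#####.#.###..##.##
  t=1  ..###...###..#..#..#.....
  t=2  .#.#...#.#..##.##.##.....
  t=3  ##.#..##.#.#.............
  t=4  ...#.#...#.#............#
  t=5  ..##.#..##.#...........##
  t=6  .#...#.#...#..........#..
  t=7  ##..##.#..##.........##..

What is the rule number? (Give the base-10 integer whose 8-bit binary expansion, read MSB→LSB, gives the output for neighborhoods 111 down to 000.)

134

  ### -> #   bit 7 = 1  t=0,i=2
  ##. -> .   bit 6 = 0  t=0,i=5
  #.# -> .   bit 5 = 0  t=0,i=0
  #.. -> .   bit 4 = 0  t=0,i=18
  .## -> .   bit 3 = 0  t=0,i=1
  .#. -> #   bit 2 = 1  t=0,i=13
  ..# -> #   bit 1 = 1  t=0,i=19
  ... -> .   bit 0 = 0  t=1,i=0
  bits 10000110 = 134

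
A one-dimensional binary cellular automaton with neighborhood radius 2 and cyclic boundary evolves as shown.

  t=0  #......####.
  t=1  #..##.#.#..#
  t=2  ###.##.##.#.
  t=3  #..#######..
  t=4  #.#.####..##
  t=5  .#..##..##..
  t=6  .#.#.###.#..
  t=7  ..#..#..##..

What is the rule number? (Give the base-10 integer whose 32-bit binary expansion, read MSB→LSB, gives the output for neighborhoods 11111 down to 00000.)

2396828697

  ##### -> #   bit 31 = 1  t=3,i=5
  ####. -> .   bit 30 = 0  t=0,i=9
  ###.# -> .   bit 29 = 0  t=0,i=10
  ###.. -> .   bit 28 = 0  t=3,i=9
  ##.## -> #   bit 27 = 1  t=2,i=3
  ##.#. -> #   bit 26 = 1  t=0,i=11
  ##..# -> #   bit 25 = 1  t=1,i=1
  ##... -> .   bit 24 = 0  t=5,i=10
  #.### -> #   bit 23 = 1  t=2,i=0
  #.##. -> #   bit 22 = 1  t=2,i=4
  #.#.# -> .   bit 21 = 0  t=1,i=6
  #.#.. -> #   bit 20 = 1  t=0,i=0
  #..## -> #   bit 19 = 1  t=1,i=2
  #..#. -> #   bit 18 = 1  t=3,i=11
  #...# -> .   bit 17 = 0  t=5,i=11
  #.... -> .   bit 16 = 0  t=0,i=2
  .#### -> #   bit 15 = 1  t=0,i=8
  .###. -> .   bit 14 = 0  t=2,i=1
  .##.# -> #   bit 13 = 1  t=1,i=4
  .##.. -> #   bit 12 = 1  t=1,i=0
  .#.## -> .   bit 11 = 0  t=2,i=11
  .#.#. -> #   bit 10 = 1  t=1,i=7
  .#..# -> .   bit 9 = 0  t=1,i=9
  .#... -> .   bit 8 = 0  t=0,i=1
  ..### -> .   bit 7 = 0  t=0,i=7
  ..##. -> .   bit 6 = 0  t=1,i=3
  ..#.# -> .   bit 5 = 0  t=6,i=1
  ..#.. -> #   bit 4 = 1  t=3,i=0
  ...## -> #   bit 3 = 1  t=0,i=6
  ...#. -> .   bit 2 = 0  t=5,i=0
  ....# -> .   bit 1 = 0  t=0,i=5
  ..... -> #   bit 0 = 1  t=0,i=3
  bits 10001110110111001011010000011001 = 2396828697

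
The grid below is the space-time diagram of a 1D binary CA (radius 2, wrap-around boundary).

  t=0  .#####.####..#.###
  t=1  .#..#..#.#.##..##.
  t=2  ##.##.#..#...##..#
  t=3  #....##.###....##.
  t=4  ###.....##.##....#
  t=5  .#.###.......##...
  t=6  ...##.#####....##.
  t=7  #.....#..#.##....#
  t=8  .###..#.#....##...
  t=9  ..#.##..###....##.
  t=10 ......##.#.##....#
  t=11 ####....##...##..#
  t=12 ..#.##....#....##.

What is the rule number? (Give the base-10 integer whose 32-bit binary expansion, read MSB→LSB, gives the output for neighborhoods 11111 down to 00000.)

1203585297

  ##### -> .   bit 31 = 0  t=0,i=3
  ####. -> #   bit 30 = 1  t=0,i=4
  ###.# -> .   bit 29 = 0  t=0,i=5
  ###.. -> .   bit 28 = 0  t=0,i=10
  ##.## -> .   bit 27 = 0  t=0,i=0
  ##.#. -> #   bit 26 = 1  t=2,i=5
  ##..# -> #   bit 25 = 1  t=0,i=11
  ##... -> #   bit 24 = 1  t=3,i=11
  #.### -> #   bit 23 = 1  t=0,i=1
  #.##. -> .   bit 22 = 0  t=1,i=11
  #.#.# -> #   bit 21 = 1  t=1,i=9
  #.#.. -> #   bit 20 = 1  t=2,i=6
  #..## -> #   bit 19 = 1  t=1,i=14
  #..#. -> #   bit 18 = 1  t=0,i=12
  #...# -> .   bit 17 = 0  t=2,i=11
  #.... -> #   bit 16 = 1  t=3,i=2
  .#### -> .   bit 15 = 0  t=0,i=2
  .###. -> #   bit 14 = 1  t=0,i=16
  .##.# -> .   bit 13 = 0  t=2,i=4
  .##.. -> .   bit 12 = 0  t=1,i=12
  .#.## -> .   bit 11 = 0  t=0,i=14
  .#.#. -> .   bit 10 = 0  t=1,i=8
  .#..# -> .   bit 9 = 0  t=1,i=2
  .#... -> #   bit 8 = 1  t=2,i=10
  ..### -> .   bit 7 = 0  t=2,i=17
  ..##. -> .   bit 6 = 0  t=1,i=15
  ..#.# -> .   bit 5 = 0  t=0,i=13
  ..#.. -> #   bit 4 = 1  t=1,i=1
  ...## -> .   bit 3 = 0  t=2,i=12
  ...#. -> .   bit 2 = 0  t=5,i=0
  ....# -> .   bit 1 = 0  t=3,i=3
  ..... -> #   bit 0 = 1  t=4,i=5
  bits 01000111101111010100000100010001 = 1203585297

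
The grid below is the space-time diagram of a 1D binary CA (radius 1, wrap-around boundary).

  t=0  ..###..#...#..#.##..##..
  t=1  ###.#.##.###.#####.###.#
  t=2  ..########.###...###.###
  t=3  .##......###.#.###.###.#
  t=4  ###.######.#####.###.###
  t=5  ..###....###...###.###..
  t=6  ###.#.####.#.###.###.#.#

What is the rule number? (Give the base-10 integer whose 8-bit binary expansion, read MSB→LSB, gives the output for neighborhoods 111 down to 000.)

111

  nb ###: next=.  (t=0,i=3, bit7=0)
  nb ##.: next=#  (t=0,i=4, bit6=1)
  nb #.#: next=#  (t=0,i=15, bit5=1)
  nb #..: next=.  (t=0,i=5, bit4=0)
  nb .##: next=#  (t=0,i=2, bit3=1)
  nb .#.: next=#  (t=0,i=7, bit2=1)
  nb ..#: next=#  (t=0,i=1, bit1=1)
  nb ...: next=#  (t=0,i=0, bit0=1)
  bits 01101111 = 111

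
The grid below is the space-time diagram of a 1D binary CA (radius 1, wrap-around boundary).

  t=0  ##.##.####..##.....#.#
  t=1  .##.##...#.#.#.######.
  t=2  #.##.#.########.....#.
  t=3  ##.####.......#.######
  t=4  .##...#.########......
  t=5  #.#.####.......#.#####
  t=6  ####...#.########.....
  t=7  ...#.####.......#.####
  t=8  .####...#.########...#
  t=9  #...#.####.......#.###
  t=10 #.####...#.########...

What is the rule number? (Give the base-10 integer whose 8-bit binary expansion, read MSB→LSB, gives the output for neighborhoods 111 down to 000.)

103

  ###|.  b7=0 t=0,i=0
  ##.|#  b6=1 t=0,i=1
  #.#|#  b5=1 t=0,i=2
  #..|.  b4=0 t=0,i=10
  .##|.  b3=0 t=0,i=3
  .#.|#  b2=1 t=0,i=19
  ..#|#  b1=1 t=0,i=11
  ...|#  b0=1 t=0,i=15
  bits 01100111 = 103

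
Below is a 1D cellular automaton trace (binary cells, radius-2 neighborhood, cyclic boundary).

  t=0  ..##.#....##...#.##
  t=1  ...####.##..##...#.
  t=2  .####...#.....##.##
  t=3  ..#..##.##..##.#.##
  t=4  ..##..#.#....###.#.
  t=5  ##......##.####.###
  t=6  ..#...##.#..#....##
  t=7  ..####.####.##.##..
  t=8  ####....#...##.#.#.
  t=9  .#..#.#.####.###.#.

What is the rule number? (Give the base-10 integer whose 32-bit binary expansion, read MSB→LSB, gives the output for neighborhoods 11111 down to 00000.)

  ##### -> #   bit 31 = 1  t=5,i=18
  ####. -> .   bit 30 = 0  t=1,i=5
  ###.# -> .   bit 29 = 0  t=1,i=6
  ###.. -> .   bit 28 = 0  t=2,i=4
  ##.## -> .   bit 27 = 0  t=1,i=7
  ##.#. -> #   bit 26 = 1  t=0,i=4
  ##..# -> .   bit 25 = 0  t=0,i=0
  ##... -> #   bit 24 = 1  t=0,i=12
  #.### -> .   bit 23 = 0  t=2,i=1
  #.##. -> #   bit 22 = 1  t=0,i=17
  #.#.# -> #   bit 21 = 1  t=3,i=15
  #.#.. -> #   bit 20 = 1  t=0,i=5
  #..## -> .   bit 19 = 0  t=0,i=1
  #..#. -> .   bit 18 = 0  t=3,i=1
  #...# -> #   bit 17 = 1  t=0,i=13
  #.... -> .   bit 16 = 0  t=0,i=7
  .#### -> #   bit 15 = 1  t=1,i=4
  .###. -> #   bit 14 = 1  t=4,i=14
  .##.# -> #   bit 13 = 1  t=0,i=3
  .##.. -> .   bit 12 = 0  t=0,i=11
  .#.## -> .   bit 11 = 0  t=0,i=16
  .#.#. -> .   bit 10 = 0  t=4,i=7
  .#..# -> #   bit 9 = 1  t=3,i=3
  .#... -> #   bit 8 = 1  t=0,i=6
  ..### -> #   bit 7 = 1  t=1,i=3
  ..##. -> .   bit 6 = 0  t=0,i=2
  ..#.# -> .   bit 5 = 0  t=0,i=15
  ..#.. -> #   bit 4 = 1  t=1,i=17
  ...## -> #   bit 3 = 1  t=0,i=9
  ...#. -> .   bit 2 = 0  t=0,i=14
  ....# -> #   bit 1 = 1  t=0,i=8
  ..... -> .   bit 0 = 0  t=2,i=11
  bits 10000101011100101110001110011010 = 2238899098

2238899098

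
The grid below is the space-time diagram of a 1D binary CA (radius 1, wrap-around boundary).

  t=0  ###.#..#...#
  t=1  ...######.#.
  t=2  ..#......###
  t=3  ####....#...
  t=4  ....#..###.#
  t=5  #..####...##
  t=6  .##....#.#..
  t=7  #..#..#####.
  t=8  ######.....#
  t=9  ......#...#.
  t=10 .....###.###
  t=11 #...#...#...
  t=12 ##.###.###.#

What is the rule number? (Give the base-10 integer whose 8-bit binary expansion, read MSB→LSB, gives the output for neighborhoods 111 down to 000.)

  nb ###: next=.  (t=0,i=0, bit7=0)
  nb ##.: next=.  (t=0,i=2, bit6=0)
  nb #.#: next=#  (t=0,i=3, bit5=1)
  nb #..: next=#  (t=0,i=5, bit4=1)
  nb .##: next=.  (t=0,i=11, bit3=0)
  nb .#.: next=#  (t=0,i=4, bit2=1)
  nb ..#: next=#  (t=0,i=6, bit1=1)
  nb ...: next=.  (t=0,i=9, bit0=0)
  bits 00110110 = 54

54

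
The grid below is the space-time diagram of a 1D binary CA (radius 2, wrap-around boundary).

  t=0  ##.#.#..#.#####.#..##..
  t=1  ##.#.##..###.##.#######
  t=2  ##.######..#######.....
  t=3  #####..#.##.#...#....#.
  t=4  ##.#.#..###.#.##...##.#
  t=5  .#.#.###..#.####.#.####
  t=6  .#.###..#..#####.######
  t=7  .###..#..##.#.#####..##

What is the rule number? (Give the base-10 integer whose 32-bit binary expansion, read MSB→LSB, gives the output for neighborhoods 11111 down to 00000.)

1794816582

  #####|.  b31=0 t=0,i=12
  ####.|#  b30=1 t=0,i=13
  ###.#|#  b29=1 t=0,i=14
  ###..|.  b28=0 t=2,i=8
  ##.##|#  b27=1 t=1,i=12
  ##.#.|.  b26=0 t=0,i=2
  ##..#|#  b25=1 t=0,i=21
  ##...|.  b24=0 t=2,i=18
  #.###|#  b23=1 t=0,i=10
  #.##.|#  b22=1 t=1,i=5
  #.#.#|#  b21=1 t=0,i=3
  #.#..|#  b20=1 t=0,i=5
  #..##|#  b19=1 t=0,i=18
  #..#.|.  b18=0 t=0,i=7
  #...#|#  b17=1 t=3,i=14
  #....|.  b16=0 t=2,i=19
  .####|#  b15=1 t=0,i=11
  .###.|.  b14=0 t=1,i=10
  .##.#|#  b13=1 t=0,i=1
  .##..|#  b12=1 t=0,i=20
  .#.##|#  b11=1 t=0,i=9
  .#.#.|.  b10=0 t=0,i=4
  .#..#|#  b9=1 t=0,i=6
  .#...|.  b8=0 t=3,i=13
  ..###|.  b7=0 t=1,i=9
  ..##.|#  b6=1 t=0,i=0
  ..#.#|.  b5=0 t=0,i=8
  ..#..|.  b4=0 t=3,i=16
  ...##|.  b3=0 t=2,i=22
  ...#.|#  b2=1 t=3,i=15
  ....#|#  b1=1 t=2,i=21
  .....|.  b0=0 t=2,i=20
  bits 01101010111110101011101001000110 = 1794816582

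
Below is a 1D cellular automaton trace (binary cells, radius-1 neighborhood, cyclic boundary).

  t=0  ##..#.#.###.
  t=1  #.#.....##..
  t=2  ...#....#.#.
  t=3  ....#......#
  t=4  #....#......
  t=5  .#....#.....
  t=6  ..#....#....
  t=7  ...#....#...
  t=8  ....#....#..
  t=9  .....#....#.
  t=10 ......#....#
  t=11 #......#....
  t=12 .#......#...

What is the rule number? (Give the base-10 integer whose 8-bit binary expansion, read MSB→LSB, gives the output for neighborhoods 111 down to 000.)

152

  nb ###: next=#  (t=0,i=9, bit7=1)
  nb ##.: next=.  (t=0,i=1, bit6=0)
  nb #.#: next=.  (t=0,i=5, bit5=0)
  nb #..: next=#  (t=0,i=2, bit4=1)
  nb .##: next=#  (t=0,i=0, bit3=1)
  nb .#.: next=.  (t=0,i=4, bit2=0)
  nb ..#: next=.  (t=0,i=3, bit1=0)
  nb ...: next=.  (t=1,i=4, bit0=0)
  bits 10011000 = 152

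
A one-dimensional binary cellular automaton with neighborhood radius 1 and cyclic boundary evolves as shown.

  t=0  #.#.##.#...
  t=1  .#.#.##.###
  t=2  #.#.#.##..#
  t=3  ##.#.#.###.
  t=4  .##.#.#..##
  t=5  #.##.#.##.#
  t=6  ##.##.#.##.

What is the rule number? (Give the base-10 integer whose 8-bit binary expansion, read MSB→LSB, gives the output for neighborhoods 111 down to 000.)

115

  ###|.  b7=0 t=1,i=9
  ##.|#  b6=1 t=0,i=5
  #.#|#  b5=1 t=0,i=1
  #..|#  b4=1 t=0,i=8
  .##|.  b3=0 t=0,i=4
  .#.|.  b2=0 t=0,i=0
  ..#|#  b1=1 t=0,i=10
  ...|#  b0=1 t=0,i=9
  bits 01110011 = 115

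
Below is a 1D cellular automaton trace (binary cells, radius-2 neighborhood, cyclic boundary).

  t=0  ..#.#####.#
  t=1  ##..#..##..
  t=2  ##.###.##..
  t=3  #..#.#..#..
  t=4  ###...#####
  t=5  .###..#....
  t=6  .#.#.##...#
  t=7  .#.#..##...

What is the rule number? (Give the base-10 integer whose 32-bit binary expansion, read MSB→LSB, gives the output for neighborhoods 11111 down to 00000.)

  ##### -> .   bit 31 = 0  t=0,i=6
  ####. -> #   bit 30 = 1  t=0,i=7
  ###.# -> #   bit 29 = 1  t=0,i=8
  ###.. -> #   bit 28 = 1  t=4,i=2
  ##.## -> .   bit 27 = 0  t=2,i=2
  ##.#. -> .   bit 26 = 0  t=0,i=9
  ##..# -> .   bit 25 = 0  t=1,i=2
  ##... -> #   bit 24 = 1  t=4,i=3
  #.### -> #   bit 23 = 1  t=0,i=4
  #.##. -> .   bit 22 = 0  t=2,i=7
  #.#.# -> #   bit 21 = 1  t=6,i=1
  #.#.. -> .   bit 20 = 0  t=0,i=10
  #..## -> .   bit 19 = 0  t=1,i=6
  #..#. -> #   bit 18 = 1  t=0,i=1
  #...# -> .   bit 17 = 0  t=4,i=4
  #.... -> .   bit 16 = 0  t=5,i=8
  .#### -> .   bit 15 = 0  t=0,i=5
  .###. -> .   bit 14 = 0  t=2,i=4
  .##.# -> .   bit 13 = 0  t=2,i=1
  .##.. -> #   bit 12 = 1  t=1,i=1
  .#.## -> .   bit 11 = 0  t=0,i=3
  .#.#. -> .   bit 10 = 0  t=3,i=4
  .#..# -> #   bit 9 = 1  t=0,i=0
  .#... -> .   bit 8 = 0  t=5,i=7
  ..### -> #   bit 7 = 1  t=4,i=6
  ..##. -> #   bit 6 = 1  t=1,i=0
  ..#.# -> .   bit 5 = 0  t=0,i=2
  ..#.. -> #   bit 4 = 1  t=1,i=4
  ...## -> .   bit 3 = 0  t=4,i=5
  ...#. -> .   bit 2 = 0  t=6,i=9
  ....# -> #   bit 1 = 1  t=5,i=10
  ..... -> .   bit 0 = 0  t=5,i=9
  bits 01110001101001000001001011010010 = 1906578130

1906578130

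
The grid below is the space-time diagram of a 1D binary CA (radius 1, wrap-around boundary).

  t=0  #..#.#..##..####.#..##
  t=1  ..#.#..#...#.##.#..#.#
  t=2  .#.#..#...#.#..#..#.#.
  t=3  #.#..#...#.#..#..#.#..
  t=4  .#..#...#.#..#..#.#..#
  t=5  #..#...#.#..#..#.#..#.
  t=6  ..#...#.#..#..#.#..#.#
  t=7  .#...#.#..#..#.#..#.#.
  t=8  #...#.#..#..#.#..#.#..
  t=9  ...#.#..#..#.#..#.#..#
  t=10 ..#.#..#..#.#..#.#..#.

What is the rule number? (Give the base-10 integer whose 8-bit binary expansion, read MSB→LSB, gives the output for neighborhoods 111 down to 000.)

162

  [7] ### => #  t=0,i=13
  [6] ##. => .  t=0,i=0
  [5] #.# => #  t=0,i=4
  [4] #.. => .  t=0,i=1
  [3] .## => .  t=0,i=8
  [2] .#. => .  t=0,i=3
  [1] ..# => #  t=0,i=2
  [0] ... => .  t=1,i=9
  bits 10100010 = 162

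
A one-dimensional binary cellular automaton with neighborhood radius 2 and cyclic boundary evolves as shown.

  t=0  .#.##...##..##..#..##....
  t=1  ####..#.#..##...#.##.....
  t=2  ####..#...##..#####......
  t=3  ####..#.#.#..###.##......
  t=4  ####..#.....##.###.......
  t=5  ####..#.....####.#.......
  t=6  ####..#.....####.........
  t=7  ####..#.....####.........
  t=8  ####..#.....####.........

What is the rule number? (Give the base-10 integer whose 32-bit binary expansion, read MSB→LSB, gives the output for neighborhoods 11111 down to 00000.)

2026547444

  nb #####: next=.  (t=2,i=16, bit31=0)
  nb ####.: next=#  (t=1,i=2, bit30=1)
  nb ###.#: next=#  (t=3,i=15, bit29=1)
  nb ###..: next=#  (t=1,i=3, bit28=1)
  nb ##.##: next=#  (t=3,i=16, bit27=1)
  nb ##.#.: next=.  (t=5,i=16, bit26=0)
  nb ##..#: next=.  (t=0,i=10, bit25=0)
  nb ##...: next=.  (t=0,i=5, bit24=0)
  nb #.###: next=#  (t=4,i=15, bit23=1)
  nb #.##.: next=#  (t=0,i=3, bit22=1)
  nb #.#.#: next=.  (t=3,i=8, bit21=0)
  nb #.#..: next=.  (t=1,i=8, bit20=0)
  nb #..##: next=#  (t=0,i=11, bit19=1)
  nb #..#.: next=.  (t=0,i=15, bit18=0)
  nb #...#: next=#  (t=0,i=6, bit17=1)
  nb #....: next=.  (t=0,i=22, bit16=0)
  nb .####: next=#  (t=1,i=1, bit15=1)
  nb .###.: next=.  (t=3,i=14, bit14=0)
  nb .##.#: next=#  (t=4,i=13, bit13=1)
  nb .##..: next=.  (t=0,i=4, bit12=0)
  nb .#.##: next=#  (t=0,i=2, bit11=1)
  nb .#.#.: next=.  (t=1,i=7, bit10=0)
  nb .#..#: next=.  (t=0,i=17, bit9=0)
  nb .#...: next=.  (t=2,i=7, bit8=0)
  nb ..###: next=#  (t=1,i=0, bit7=1)
  nb ..##.: next=#  (t=0,i=8, bit6=1)
  nb ..#.#: next=#  (t=0,i=1, bit5=1)
  nb ..#..: next=#  (t=0,i=16, bit4=1)
  nb ...##: next=.  (t=0,i=7, bit3=0)
  nb ...#.: next=#  (t=0,i=0, bit2=1)
  nb ....#: next=.  (t=0,i=24, bit1=0)
  nb .....: next=.  (t=0,i=23, bit0=0)
  bits 01111000110010101010100011110100 = 2026547444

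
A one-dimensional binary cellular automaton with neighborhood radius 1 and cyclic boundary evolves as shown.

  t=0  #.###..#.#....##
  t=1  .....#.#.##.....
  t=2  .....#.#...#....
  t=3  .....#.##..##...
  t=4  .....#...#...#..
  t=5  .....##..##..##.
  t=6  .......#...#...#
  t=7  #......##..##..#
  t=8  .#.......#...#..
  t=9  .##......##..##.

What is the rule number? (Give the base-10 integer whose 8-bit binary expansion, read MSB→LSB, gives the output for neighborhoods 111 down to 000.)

20

  [7] ### => .  t=0,i=3
  [6] ##. => .  t=0,i=0
  [5] #.# => .  t=0,i=1
  [4] #.. => #  t=0,i=5
  [3] .## => .  t=0,i=2
  [2] .#. => #  t=0,i=7
  [1] ..# => .  t=0,i=6
  [0] ... => .  t=0,i=11
  bits 00010100 = 20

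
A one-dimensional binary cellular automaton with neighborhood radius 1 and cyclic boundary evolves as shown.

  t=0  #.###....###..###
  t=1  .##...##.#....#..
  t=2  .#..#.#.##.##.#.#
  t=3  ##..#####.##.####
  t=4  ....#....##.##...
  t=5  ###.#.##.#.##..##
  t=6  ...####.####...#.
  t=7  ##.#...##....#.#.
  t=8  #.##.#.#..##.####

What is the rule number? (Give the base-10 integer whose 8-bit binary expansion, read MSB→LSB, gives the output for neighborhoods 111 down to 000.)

  ### -> .   bit 7 = 0  t=0,i=3
  ##. -> .   bit 6 = 0  t=0,i=0
  #.# -> #   bit 5 = 1  t=0,i=1
  #.. -> .   bit 4 = 0  t=0,i=5
  .## -> #   bit 3 = 1  t=0,i=2
  .#. -> #   bit 2 = 1  t=1,i=9
  ..# -> .   bit 1 = 0  t=0,i=8
  ... -> #   bit 0 = 1  t=0,i=6
  bits 00101101 = 45

45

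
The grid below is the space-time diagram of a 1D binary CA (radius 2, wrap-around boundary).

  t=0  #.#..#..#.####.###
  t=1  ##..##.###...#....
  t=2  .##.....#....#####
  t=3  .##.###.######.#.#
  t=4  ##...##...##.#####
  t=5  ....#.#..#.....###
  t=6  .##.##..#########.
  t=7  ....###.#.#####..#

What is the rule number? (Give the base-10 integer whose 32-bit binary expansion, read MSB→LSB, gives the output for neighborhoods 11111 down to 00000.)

2791660987

  #####|#  b31=1 t=2,i=15
  ####.|.  b30=0 t=0,i=12
  ###.#|#  b29=1 t=0,i=0
  ###..|.  b28=0 t=1,i=9
  ##.##|.  b27=0 t=0,i=14
  ##.#.|#  b26=1 t=0,i=1
  ##..#|#  b25=1 t=1,i=2
  ##...|.  b24=0 t=1,i=10
  #.###|.  b23=0 t=0,i=10
  #.##.|#  b22=1 t=2,i=1
  #.#.#|#  b21=1 t=3,i=15
  #.#..|.  b20=0 t=0,i=2
  #..##|.  b19=0 t=1,i=3
  #..#.|#  b18=1 t=0,i=4
  #...#|.  b17=0 t=1,i=11
  #....|#  b16=1 t=1,i=15
  .####|.  b15=0 t=0,i=11
  .###.|#  b14=1 t=1,i=8
  .##.#|.  b13=0 t=1,i=5
  .##..|#  b12=1 t=1,i=1
  .#.##|#  b11=1 t=0,i=9
  .#.#.|#  b10=1 t=3,i=16
  .#..#|.  b9=0 t=0,i=3
  .#...|#  b8=1 t=1,i=14
  ..###|#  b7=1 t=2,i=13
  ..##.|.  b6=0 t=1,i=0
  ..#.#|#  b5=1 t=0,i=8
  ..#..|#  b4=1 t=0,i=5
  ...##|#  b3=1 t=1,i=17
  ...#.|.  b2=0 t=1,i=12
  ....#|#  b1=1 t=1,i=16
  .....|#  b0=1 t=2,i=5
  bits 10100110011001010101110110111011 = 2791660987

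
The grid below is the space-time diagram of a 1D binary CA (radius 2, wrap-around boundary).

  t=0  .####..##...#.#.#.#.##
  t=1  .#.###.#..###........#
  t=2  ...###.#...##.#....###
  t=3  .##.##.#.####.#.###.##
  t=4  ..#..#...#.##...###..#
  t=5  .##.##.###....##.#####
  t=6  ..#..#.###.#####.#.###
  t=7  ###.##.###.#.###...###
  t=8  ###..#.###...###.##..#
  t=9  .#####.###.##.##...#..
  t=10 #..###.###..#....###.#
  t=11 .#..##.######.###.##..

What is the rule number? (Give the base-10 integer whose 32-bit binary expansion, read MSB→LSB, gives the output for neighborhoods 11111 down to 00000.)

4070006910

  ##### -> #   bit 31 = 1  t=5,i=19
  ####. -> #   bit 30 = 1  t=0,i=3
  ###.# -> #   bit 29 = 1  t=1,i=5
  ###.. -> #   bit 28 = 1  t=0,i=4
  ##.## -> .   bit 27 = 0  t=0,i=0
  ##.#. -> .   bit 26 = 0  t=1,i=6
  ##..# -> #   bit 25 = 1  t=0,i=5
  ##... -> .   bit 24 = 0  t=0,i=9
  #.### -> #   bit 23 = 1  t=0,i=1
  #.##. -> .   bit 22 = 0  t=0,i=20
  #.#.# -> .   bit 21 = 0  t=0,i=14
  #.#.. -> #   bit 20 = 1  t=1,i=7
  #..## -> .   bit 19 = 0  t=0,i=6
  #..#. -> #   bit 18 = 1  t=4,i=1
  #...# -> #   bit 17 = 1  t=0,i=10
  #.... -> #   bit 16 = 1  t=1,i=14
  .#### -> .   bit 15 = 0  t=0,i=2
  .###. -> #   bit 14 = 1  t=1,i=4
  .##.# -> #   bit 13 = 1  t=0,i=21
  .##.. -> .   bit 12 = 0  t=0,i=8
  .#.## -> .   bit 11 = 0  t=0,i=19
  .#.#. -> .   bit 10 = 0  t=0,i=13
  .#..# -> .   bit 9 = 0  t=1,i=8
  .#... -> .   bit 8 = 0  t=2,i=8
  ..### -> .   bit 7 = 0  t=1,i=10
  ..##. -> #   bit 6 = 1  t=0,i=7
  ..#.# -> #   bit 5 = 1  t=0,i=12
  ..#.. -> #   bit 4 = 1  t=4,i=2
  ...## -> #   bit 3 = 1  t=2,i=2
  ...#. -> #   bit 2 = 1  t=0,i=11
  ....# -> #   bit 1 = 1  t=1,i=19
  ..... -> .   bit 0 = 0  t=1,i=15
  bits 11110010100101110110000001111110 = 4070006910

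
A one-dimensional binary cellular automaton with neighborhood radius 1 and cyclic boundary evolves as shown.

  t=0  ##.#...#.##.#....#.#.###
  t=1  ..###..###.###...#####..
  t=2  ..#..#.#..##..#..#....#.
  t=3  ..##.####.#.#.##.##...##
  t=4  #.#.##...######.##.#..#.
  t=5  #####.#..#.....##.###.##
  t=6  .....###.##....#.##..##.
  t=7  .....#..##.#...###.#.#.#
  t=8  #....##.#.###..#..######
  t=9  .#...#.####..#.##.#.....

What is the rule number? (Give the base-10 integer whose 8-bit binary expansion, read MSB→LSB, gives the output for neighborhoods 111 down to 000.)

  ###|.  b7=0 t=0,i=0
  ##.|.  b6=0 t=0,i=1
  #.#|#  b5=1 t=0,i=2
  #..|#  b4=1 t=0,i=4
  .##|#  b3=1 t=0,i=9
  .#.|#  b2=1 t=0,i=3
  ..#|.  b1=0 t=0,i=6
  ...|.  b0=0 t=0,i=5
  bits 00111100 = 60

60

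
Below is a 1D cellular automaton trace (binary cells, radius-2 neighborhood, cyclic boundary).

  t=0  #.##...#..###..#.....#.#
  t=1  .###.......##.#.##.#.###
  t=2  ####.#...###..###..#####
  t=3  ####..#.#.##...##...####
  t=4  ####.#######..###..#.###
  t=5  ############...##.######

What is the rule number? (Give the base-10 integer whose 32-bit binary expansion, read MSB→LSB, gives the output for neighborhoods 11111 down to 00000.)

4175813994

  #####|#  b31=1 t=2,i=0
  ####.|#  b30=1 t=2,i=2
  ###.#|#  b29=1 t=1,i=23
  ###..|#  b28=1 t=0,i=12
  ##.##|#  b27=1 t=0,i=1
  ##.#.|.  b26=0 t=1,i=13
  ##..#|.  b25=0 t=0,i=13
  ##...|.  b24=0 t=0,i=4
  #.###|#  b23=1 t=1,i=1
  #.##.|#  b22=1 t=0,i=2
  #.#.#|#  b21=1 t=1,i=14
  #.#..|.  b20=0 t=2,i=5
  #..##|.  b19=0 t=0,i=9
  #..#.|#  b18=1 t=0,i=14
  #...#|.  b17=0 t=0,i=5
  #....|#  b16=1 t=0,i=17
  .####|#  b15=1 t=2,i=20
  .###.|#  b14=1 t=0,i=11
  .##.#|.  b13=0 t=0,i=0
  .##..|#  b12=1 t=0,i=3
  .#.##|#  b11=1 t=0,i=22
  .#.#.|#  b10=1 t=3,i=7
  .#..#|.  b9=0 t=0,i=8
  .#...|#  b8=1 t=0,i=16
  ..###|.  b7=0 t=0,i=10
  ..##.|#  b6=1 t=1,i=11
  ..#.#|#  b5=1 t=0,i=21
  ..#..|.  b4=0 t=0,i=7
  ...##|#  b3=1 t=1,i=10
  ...#.|.  b2=0 t=0,i=6
  ....#|#  b1=1 t=0,i=19
  .....|.  b0=0 t=0,i=18
  bits 11111000111001011101110101101010 = 4175813994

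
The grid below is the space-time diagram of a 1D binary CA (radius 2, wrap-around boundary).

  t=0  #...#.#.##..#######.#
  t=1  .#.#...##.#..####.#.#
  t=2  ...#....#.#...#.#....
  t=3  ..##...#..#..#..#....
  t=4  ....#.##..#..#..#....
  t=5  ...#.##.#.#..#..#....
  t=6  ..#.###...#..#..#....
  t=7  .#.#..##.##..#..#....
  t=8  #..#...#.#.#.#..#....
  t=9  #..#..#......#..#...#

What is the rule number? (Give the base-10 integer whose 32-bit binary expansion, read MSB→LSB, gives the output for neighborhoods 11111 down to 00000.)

  [31] ##### => #  t=0,i=14
  [30] ####. => .  t=0,i=17
  [29] ###.# => #  t=0,i=18
  [28] ###.. => #  t=6,i=6
  [27] ##.## => .  t=0,i=19
  [26] ##.#. => .  t=1,i=9
  [25] ##..# => #  t=0,i=10
  [24] ##... => #  t=0,i=1
  [23] #.### => .  t=6,i=4
  [22] #.##. => #  t=0,i=8
  [21] #.#.# => .  t=0,i=6
  [20] #.#.. => #  t=1,i=3
  [19] #..## => .  t=0,i=11
  [18] #..#. => .  t=3,i=9
  [17] #...# => .  t=0,i=2
  [16] #.... => .  t=2,i=5
  [15] .#### => #  t=0,i=13
  [14] .###. => .  t=6,i=5
  [13] .##.# => #  t=1,i=8
  [12] .##.. => .  t=0,i=0
  [11] .#.## => #  t=0,i=7
  [10] .#.#. => .  t=0,i=5
  [9] .#..# => .  t=1,i=11
  [8] .#... => .  t=1,i=4
  [7] ..### => .  t=0,i=12
  [6] ..##. => .  t=1,i=7
  [5] ..#.# => .  t=0,i=4
  [4] ..#.. => #  t=2,i=3
  [3] ...## => .  t=1,i=6
  [2] ...#. => #  t=0,i=3
  [1] ....# => .  t=2,i=1
  [0] ..... => .  t=2,i=0
  bits 10110011010100001010100000010100 = 3008407572

3008407572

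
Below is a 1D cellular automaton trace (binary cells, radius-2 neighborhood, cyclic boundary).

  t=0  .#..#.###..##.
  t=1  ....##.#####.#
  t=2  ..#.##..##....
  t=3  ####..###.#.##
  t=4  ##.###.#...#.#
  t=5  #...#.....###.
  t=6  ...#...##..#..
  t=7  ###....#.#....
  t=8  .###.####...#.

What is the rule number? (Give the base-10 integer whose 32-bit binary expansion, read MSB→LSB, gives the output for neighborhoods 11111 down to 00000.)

2466835559

  nb #####: next=#  (t=1,i=9, bit31=1)
  nb ####.: next=.  (t=1,i=10, bit30=0)
  nb ###.#: next=.  (t=1,i=11, bit29=0)
  nb ###..: next=#  (t=0,i=8, bit28=1)
  nb ##.##: next=.  (t=1,i=6, bit27=0)
  nb ##.#.: next=.  (t=1,i=12, bit26=0)
  nb ##..#: next=#  (t=0,i=9, bit25=1)
  nb ##...: next=#  (t=2,i=10, bit24=1)
  nb #.###: next=.  (t=0,i=6, bit23=0)
  nb #.##.: next=.  (t=2,i=4, bit22=0)
  nb #.#.#: next=.  (t=3,i=10, bit21=0)
  nb #.#..: next=.  (t=1,i=13, bit20=0)
  nb #..##: next=#  (t=0,i=10, bit19=1)
  nb #..#.: next=.  (t=0,i=0, bit18=0)
  nb #...#: next=.  (t=4,i=9, bit17=0)
  nb #....: next=.  (t=1,i=1, bit16=0)
  nb .####: next=#  (t=1,i=8, bit15=1)
  nb .###.: next=#  (t=0,i=7, bit14=1)
  nb .##.#: next=#  (t=1,i=5, bit13=1)
  nb .##..: next=.  (t=0,i=12, bit12=0)
  nb .#.##: next=#  (t=0,i=5, bit11=1)
  nb .#.#.: next=#  (t=7,i=8, bit10=1)
  nb .#..#: next=.  (t=0,i=2, bit9=0)
  nb .#...: next=.  (t=1,i=0, bit8=0)
  nb ..###: next=.  (t=3,i=6, bit7=0)
  nb ..##.: next=#  (t=0,i=11, bit6=1)
  nb ..#.#: next=#  (t=0,i=4, bit5=1)
  nb ..#..: next=.  (t=0,i=1, bit4=0)
  nb ...##: next=.  (t=1,i=3, bit3=0)
  nb ...#.: next=#  (t=2,i=1, bit2=1)
  nb ....#: next=#  (t=1,i=2, bit1=1)
  nb .....: next=#  (t=2,i=12, bit0=1)
  bits 10010011000010001110110001100111 = 2466835559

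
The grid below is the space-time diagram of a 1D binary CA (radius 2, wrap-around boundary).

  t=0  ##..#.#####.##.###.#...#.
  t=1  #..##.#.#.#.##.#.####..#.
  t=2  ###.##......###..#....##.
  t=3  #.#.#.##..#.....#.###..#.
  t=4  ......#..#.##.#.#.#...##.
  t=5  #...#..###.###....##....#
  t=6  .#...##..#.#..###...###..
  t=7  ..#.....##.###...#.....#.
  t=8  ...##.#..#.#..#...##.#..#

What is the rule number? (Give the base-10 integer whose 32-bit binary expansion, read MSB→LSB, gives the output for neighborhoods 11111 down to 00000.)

  [31] ##### => #  t=0,i=8
  [30] ####. => .  t=0,i=9
  [29] ###.# => #  t=0,i=10
  [28] ###.. => .  t=1,i=20
  [27] ##.## => .  t=0,i=11
  [26] ##.#. => #  t=0,i=18
  [25] ##..# => .  t=0,i=2
  [24] ##... => #  t=2,i=6
  [23] #.### => #  t=0,i=6
  [22] #.##. => #  t=0,i=0
  [21] #.#.# => .  t=1,i=6
  [20] #.#.. => #  t=0,i=19
  [19] #..## => #  t=1,i=2
  [18] #..#. => #  t=0,i=3
  [17] #...# => .  t=0,i=21
  [16] #.... => #  t=2,i=7
  [15] .#### => .  t=0,i=7
  [14] .###. => .  t=0,i=16
  [13] .##.# => #  t=0,i=13
  [12] .##.. => .  t=0,i=1
  [11] .#.## => .  t=0,i=5
  [10] .#.#. => .  t=1,i=7
  [9] .#..# => #  t=1,i=1
  [8] .#... => #  t=0,i=20
  [7] ..### => .  t=2,i=12
  [6] ..##. => .  t=1,i=3
  [5] ..#.# => #  t=0,i=4
  [4] ..#.. => .  t=2,i=17
  [3] ...## => .  t=2,i=11
  [2] ...#. => .  t=0,i=22
  [1] ....# => #  t=2,i=10
  [0] ..... => .  t=2,i=8
  bits 10100101110111010010001100100010 = 2782733090

2782733090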